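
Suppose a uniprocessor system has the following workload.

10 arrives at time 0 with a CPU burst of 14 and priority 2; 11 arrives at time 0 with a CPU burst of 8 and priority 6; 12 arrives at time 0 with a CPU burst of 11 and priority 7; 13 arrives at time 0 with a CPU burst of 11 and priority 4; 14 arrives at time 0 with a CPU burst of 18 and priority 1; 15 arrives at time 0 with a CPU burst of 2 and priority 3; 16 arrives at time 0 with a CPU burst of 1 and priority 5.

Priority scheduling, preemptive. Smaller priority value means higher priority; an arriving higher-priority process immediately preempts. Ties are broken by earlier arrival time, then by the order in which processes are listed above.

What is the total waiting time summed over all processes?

Gantt: | 14 0-18 | 10 18-32 | 15 32-34 | 13 34-45 | 16 45-46 | 11 46-54 | 12 54-65 |
Completion: 10=32  11=54  12=65  13=45  14=18  15=34  16=46
Waiting = turnaround − burst: 10=18, 11=46, 12=54, 13=34, 14=0, 15=32, 16=45
Total waiting = 18 + 46 + 54 + 34 + 0 + 32 + 45 = 229

229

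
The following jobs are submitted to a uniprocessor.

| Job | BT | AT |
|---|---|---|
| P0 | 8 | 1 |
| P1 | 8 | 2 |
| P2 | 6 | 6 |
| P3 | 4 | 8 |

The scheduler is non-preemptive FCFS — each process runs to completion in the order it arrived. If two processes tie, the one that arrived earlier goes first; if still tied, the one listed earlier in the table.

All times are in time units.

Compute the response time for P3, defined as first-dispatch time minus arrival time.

15

Timeline: | idle 0-1 | P0 1-9 | P1 9-17 | P2 17-23 | P3 23-27 |
Completion: P0=9  P1=17  P2=23  P3=27
Response(P3) = first start − arrival = 23 − 8 = 15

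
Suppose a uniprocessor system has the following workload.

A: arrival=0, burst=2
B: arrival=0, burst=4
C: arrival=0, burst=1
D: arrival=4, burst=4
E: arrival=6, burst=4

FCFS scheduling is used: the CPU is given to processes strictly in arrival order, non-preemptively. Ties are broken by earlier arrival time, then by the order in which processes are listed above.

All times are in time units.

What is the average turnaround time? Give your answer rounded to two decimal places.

6.20

Schedule: | A 0-2 | B 2-6 | C 6-7 | D 7-11 | E 11-15 |
Completion: A=2  B=6  C=7  D=11  E=15
Turnaround (C−A): A=2  B=6  C=7  D=7  E=9
Turnaround times: A=2, B=6, C=7, D=7, E=9
Average turnaround = (2+6+7+7+9) / 5 = 31/5 = 6.20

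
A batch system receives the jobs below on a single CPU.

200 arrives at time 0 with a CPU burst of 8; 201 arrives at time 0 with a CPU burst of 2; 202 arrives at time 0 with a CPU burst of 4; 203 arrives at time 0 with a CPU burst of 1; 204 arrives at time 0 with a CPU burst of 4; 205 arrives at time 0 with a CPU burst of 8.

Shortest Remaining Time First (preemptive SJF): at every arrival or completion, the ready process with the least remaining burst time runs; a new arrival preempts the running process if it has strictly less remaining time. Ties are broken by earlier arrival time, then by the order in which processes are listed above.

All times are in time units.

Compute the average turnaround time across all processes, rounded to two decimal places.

Schedule: | 203 0-1 | 201 1-3 | 202 3-7 | 204 7-11 | 200 11-19 | 205 19-27 |
Completion: 200=19  201=3  202=7  203=1  204=11  205=27
Turnaround (C−A): 200=19  201=3  202=7  203=1  204=11  205=27
Turnaround times: 200=19, 201=3, 202=7, 203=1, 204=11, 205=27
Average turnaround = (19+3+7+1+11+27) / 6 = 68/6 = 11.33

11.33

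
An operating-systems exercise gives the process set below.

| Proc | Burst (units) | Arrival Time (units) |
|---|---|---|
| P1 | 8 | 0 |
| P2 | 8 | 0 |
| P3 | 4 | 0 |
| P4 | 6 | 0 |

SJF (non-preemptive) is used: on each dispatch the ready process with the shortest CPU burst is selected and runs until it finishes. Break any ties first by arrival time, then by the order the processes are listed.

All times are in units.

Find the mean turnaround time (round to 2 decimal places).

Gantt: | P3 0-4 | P4 4-10 | P1 10-18 | P2 18-26 |
Completion: P1=18  P2=26  P3=4  P4=10
Turnaround (C−A): P1=18  P2=26  P3=4  P4=10
Turnaround times: P1=18, P2=26, P3=4, P4=10
Average turnaround = (18+26+4+10) / 4 = 58/4 = 14.50

14.50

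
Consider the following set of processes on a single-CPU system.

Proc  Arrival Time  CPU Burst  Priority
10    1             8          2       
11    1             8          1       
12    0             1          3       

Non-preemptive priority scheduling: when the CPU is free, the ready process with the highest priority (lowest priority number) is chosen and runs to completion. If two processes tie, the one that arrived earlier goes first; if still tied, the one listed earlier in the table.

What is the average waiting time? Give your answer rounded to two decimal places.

2.67

Gantt: | 12 0-1 | 11 1-9 | 10 9-17 |
Completion: 10=17  11=9  12=1
Waiting times: 10=8, 11=0, 12=0
Average waiting = (8+0+0) / 3 = 8/3 = 2.67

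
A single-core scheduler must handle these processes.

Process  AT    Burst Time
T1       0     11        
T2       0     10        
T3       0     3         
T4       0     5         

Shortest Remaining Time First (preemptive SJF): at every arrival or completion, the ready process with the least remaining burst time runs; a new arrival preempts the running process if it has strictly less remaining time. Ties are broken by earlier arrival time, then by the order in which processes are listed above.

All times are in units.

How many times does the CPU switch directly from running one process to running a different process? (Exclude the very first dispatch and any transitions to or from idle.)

3

Schedule: | T3 0-3 | T4 3-8 | T2 8-18 | T1 18-29 |
Completion: T1=29  T2=18  T3=3  T4=8
Turnaround (C−A): T1=29  T2=18  T3=3  T4=8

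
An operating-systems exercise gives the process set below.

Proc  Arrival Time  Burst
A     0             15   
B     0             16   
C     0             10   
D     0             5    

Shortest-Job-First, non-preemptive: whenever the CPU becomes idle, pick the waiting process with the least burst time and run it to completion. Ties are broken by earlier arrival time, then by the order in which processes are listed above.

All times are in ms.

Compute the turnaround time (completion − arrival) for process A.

30

Gantt: | D 0-5 | C 5-15 | A 15-30 | B 30-46 |
Completion: A=30  B=46  C=15  D=5
Turnaround(A) = completion − arrival = 30 − 0 = 30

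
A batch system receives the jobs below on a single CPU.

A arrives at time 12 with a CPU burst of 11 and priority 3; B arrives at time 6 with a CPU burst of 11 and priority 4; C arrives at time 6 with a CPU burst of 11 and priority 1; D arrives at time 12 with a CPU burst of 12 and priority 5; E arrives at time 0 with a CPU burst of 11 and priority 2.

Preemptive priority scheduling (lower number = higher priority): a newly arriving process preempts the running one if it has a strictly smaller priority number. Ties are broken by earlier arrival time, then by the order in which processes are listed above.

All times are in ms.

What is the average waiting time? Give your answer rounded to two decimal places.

16.00

Gantt: | E 0-6 | C 6-17 | E 17-22 | A 22-33 | B 33-44 | D 44-56 |
Completion: A=33  B=44  C=17  D=56  E=22
Waiting times: A=10, B=27, C=0, D=32, E=11
Average waiting = (10+27+0+32+11) / 5 = 80/5 = 16.00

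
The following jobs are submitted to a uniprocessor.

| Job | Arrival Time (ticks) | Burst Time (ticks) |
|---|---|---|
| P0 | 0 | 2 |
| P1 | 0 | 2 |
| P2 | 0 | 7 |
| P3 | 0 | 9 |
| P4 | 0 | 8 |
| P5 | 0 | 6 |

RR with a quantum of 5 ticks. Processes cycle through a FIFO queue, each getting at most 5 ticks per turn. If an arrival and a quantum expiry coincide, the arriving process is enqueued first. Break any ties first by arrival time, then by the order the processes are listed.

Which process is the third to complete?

Schedule: | P0 0-2 | P1 2-4 | P2 4-9 | P3 9-14 | P4 14-19 | P5 19-24 | P2 24-26 | P3 26-30 | P4 30-33 | P5 33-34 |
Completion: P0=2  P1=4  P2=26  P3=30  P4=33  P5=34
Turnaround (C−A): P0=2  P1=4  P2=26  P3=30  P4=33  P5=34
Finish order: P0 → P1 → P2 → P3 → P4 → P5

P2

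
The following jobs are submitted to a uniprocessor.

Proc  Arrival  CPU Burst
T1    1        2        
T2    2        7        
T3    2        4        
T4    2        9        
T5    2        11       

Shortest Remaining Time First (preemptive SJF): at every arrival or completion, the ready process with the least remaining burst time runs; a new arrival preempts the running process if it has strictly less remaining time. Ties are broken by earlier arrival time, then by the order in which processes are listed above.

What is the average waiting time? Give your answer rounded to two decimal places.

Timeline: | idle 0-1 | T1 1-3 | T3 3-7 | T2 7-14 | T4 14-23 | T5 23-34 |
Completion: T1=3  T2=14  T3=7  T4=23  T5=34
Waiting times: T1=0, T2=5, T3=1, T4=12, T5=21
Average waiting = (0+5+1+12+21) / 5 = 39/5 = 7.80

7.80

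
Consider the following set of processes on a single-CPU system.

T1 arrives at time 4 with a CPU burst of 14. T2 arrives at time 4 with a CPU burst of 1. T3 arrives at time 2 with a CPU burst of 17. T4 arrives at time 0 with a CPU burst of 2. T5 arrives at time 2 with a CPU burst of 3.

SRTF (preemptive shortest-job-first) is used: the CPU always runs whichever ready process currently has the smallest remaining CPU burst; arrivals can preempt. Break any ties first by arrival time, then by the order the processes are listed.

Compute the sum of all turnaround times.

Gantt: | T4 0-2 | T5 2-5 | T2 5-6 | T1 6-20 | T3 20-37 |
Completion: T1=20  T2=6  T3=37  T4=2  T5=5
Turnaround (C−A): T1=16  T2=2  T3=35  T4=2  T5=3
Turnaround = completion − arrival: T1=16, T2=2, T3=35, T4=2, T5=3
Total turnaround = 16 + 2 + 35 + 2 + 3 = 58

58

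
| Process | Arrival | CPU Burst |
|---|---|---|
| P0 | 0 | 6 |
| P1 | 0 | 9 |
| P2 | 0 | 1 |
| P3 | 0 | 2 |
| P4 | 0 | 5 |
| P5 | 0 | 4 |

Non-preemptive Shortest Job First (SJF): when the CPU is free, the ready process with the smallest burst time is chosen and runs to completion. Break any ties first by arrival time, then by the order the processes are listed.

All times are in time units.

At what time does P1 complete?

Gantt: | P2 0-1 | P3 1-3 | P5 3-7 | P4 7-12 | P0 12-18 | P1 18-27 |
Completion: P0=18  P1=27  P2=1  P3=3  P4=12  P5=7
Turnaround (C−A): P0=18  P1=27  P2=1  P3=3  P4=12  P5=7

27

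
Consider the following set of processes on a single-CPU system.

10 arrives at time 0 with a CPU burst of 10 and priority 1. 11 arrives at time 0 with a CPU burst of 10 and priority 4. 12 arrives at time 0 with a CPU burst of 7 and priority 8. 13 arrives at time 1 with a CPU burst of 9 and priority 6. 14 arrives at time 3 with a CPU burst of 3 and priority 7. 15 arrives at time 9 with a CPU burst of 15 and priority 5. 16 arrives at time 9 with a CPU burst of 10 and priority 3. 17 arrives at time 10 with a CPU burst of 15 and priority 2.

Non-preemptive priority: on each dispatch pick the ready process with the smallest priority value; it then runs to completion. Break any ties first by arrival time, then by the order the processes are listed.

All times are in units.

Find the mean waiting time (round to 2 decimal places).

35.50

Gantt: | 10 0-10 | 17 10-25 | 16 25-35 | 11 35-45 | 15 45-60 | 13 60-69 | 14 69-72 | 12 72-79 |
Completion: 10=10  11=45  12=79  13=69  14=72  15=60  16=35  17=25
Turnaround (C−A): 10=10  11=45  12=79  13=68  14=69  15=51  16=26  17=15
Waiting times: 10=0, 11=35, 12=72, 13=59, 14=66, 15=36, 16=16, 17=0
Average waiting = (0+35+72+59+66+36+16+0) / 8 = 284/8 = 35.50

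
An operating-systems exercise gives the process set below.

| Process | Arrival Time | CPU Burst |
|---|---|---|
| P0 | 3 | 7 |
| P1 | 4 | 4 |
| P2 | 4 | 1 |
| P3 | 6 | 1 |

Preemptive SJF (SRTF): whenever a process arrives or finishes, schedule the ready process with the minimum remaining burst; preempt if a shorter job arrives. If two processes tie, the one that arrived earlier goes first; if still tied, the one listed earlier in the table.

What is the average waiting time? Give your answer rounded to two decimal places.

2.00

Gantt: | idle 0-3 | P0 3-4 | P2 4-5 | P1 5-6 | P3 6-7 | P1 7-10 | P0 10-16 |
Completion: P0=16  P1=10  P2=5  P3=7
Turnaround (C−A): P0=13  P1=6  P2=1  P3=1
Waiting times: P0=6, P1=2, P2=0, P3=0
Average waiting = (6+2+0+0) / 4 = 8/4 = 2.00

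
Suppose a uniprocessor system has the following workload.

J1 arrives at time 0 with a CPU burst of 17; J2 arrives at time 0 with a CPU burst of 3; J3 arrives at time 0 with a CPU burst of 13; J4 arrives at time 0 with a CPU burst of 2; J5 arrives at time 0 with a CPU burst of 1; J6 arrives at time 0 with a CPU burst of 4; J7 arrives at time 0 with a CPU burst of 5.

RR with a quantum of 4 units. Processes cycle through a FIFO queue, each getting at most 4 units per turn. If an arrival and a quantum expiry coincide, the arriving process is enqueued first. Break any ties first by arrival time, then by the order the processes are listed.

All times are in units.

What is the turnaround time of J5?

14

Schedule: | J1 0-4 | J2 4-7 | J3 7-11 | J4 11-13 | J5 13-14 | J6 14-18 | J7 18-22 | J1 22-26 | J3 26-30 | J7 30-31 | J1 31-35 | J3 35-39 | J1 39-43 | J3 43-44 | J1 44-45 |
Completion: J1=45  J2=7  J3=44  J4=13  J5=14  J6=18  J7=31
Turnaround (C−A): J1=45  J2=7  J3=44  J4=13  J5=14  J6=18  J7=31
Turnaround(J5) = completion − arrival = 14 − 0 = 14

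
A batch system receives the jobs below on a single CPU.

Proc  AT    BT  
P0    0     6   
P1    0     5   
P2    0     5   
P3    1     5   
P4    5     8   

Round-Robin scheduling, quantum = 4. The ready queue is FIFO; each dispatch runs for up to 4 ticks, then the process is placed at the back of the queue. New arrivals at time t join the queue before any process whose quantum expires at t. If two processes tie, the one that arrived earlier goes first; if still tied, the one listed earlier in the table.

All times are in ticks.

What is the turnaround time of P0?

18

Schedule: | P0 0-4 | P1 4-8 | P2 8-12 | P3 12-16 | P0 16-18 | P4 18-22 | P1 22-23 | P2 23-24 | P3 24-25 | P4 25-29 |
Completion: P0=18  P1=23  P2=24  P3=25  P4=29
Turnaround(P0) = completion − arrival = 18 − 0 = 18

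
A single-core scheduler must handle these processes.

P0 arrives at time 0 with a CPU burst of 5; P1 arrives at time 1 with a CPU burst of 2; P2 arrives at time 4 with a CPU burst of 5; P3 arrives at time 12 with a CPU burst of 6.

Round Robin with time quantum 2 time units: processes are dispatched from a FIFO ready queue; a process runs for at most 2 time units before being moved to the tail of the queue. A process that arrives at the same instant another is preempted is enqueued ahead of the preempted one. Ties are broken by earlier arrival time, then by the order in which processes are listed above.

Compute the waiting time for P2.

Timeline: | P0 0-2 | P1 2-4 | P0 4-6 | P2 6-8 | P0 8-9 | P2 9-12 | P3 12-18 |
Completion: P0=9  P1=4  P2=12  P3=18
Turnaround (C−A): P0=9  P1=3  P2=8  P3=6
Waiting(P2) = turnaround − burst = 8 − 5 = 3

3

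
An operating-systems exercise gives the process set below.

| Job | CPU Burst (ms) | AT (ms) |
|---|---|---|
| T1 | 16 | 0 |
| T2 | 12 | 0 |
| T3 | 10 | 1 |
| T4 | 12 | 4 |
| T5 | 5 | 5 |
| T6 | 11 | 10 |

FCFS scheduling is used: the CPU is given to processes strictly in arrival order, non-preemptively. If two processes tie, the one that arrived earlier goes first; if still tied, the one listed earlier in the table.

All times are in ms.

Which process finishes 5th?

T5

Schedule: | T1 0-16 | T2 16-28 | T3 28-38 | T4 38-50 | T5 50-55 | T6 55-66 |
Completion: T1=16  T2=28  T3=38  T4=50  T5=55  T6=66
Turnaround (C−A): T1=16  T2=28  T3=37  T4=46  T5=50  T6=56
Finish order: T1 → T2 → T3 → T4 → T5 → T6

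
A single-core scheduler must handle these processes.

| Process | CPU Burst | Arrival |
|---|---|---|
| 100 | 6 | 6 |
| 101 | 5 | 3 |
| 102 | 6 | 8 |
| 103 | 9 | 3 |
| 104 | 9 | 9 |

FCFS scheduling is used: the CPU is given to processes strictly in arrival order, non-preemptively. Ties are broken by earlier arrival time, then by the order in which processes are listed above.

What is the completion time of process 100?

Timeline: | idle 0-3 | 101 3-8 | 103 8-17 | 100 17-23 | 102 23-29 | 104 29-38 |
Completion: 100=23  101=8  102=29  103=17  104=38
Turnaround (C−A): 100=17  101=5  102=21  103=14  104=29

23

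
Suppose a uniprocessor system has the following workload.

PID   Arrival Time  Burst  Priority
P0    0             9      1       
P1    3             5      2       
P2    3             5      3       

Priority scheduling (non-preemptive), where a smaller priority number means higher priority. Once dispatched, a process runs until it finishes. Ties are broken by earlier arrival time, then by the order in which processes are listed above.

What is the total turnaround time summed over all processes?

Timeline: | P0 0-9 | P1 9-14 | P2 14-19 |
Completion: P0=9  P1=14  P2=19
Turnaround (C−A): P0=9  P1=11  P2=16
Turnaround = completion − arrival: P0=9, P1=11, P2=16
Total turnaround = 9 + 11 + 16 = 36

36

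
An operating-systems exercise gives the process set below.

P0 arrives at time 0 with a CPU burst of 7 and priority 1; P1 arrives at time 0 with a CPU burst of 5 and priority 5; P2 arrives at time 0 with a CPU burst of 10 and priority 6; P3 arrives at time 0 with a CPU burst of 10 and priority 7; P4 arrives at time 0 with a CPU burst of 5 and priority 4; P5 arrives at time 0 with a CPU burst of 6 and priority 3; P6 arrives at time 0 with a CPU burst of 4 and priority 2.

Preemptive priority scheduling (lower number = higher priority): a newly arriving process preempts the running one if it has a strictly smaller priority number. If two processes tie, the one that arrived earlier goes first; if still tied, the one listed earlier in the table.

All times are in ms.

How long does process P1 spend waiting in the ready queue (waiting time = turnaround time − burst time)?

Timeline: | P0 0-7 | P6 7-11 | P5 11-17 | P4 17-22 | P1 22-27 | P2 27-37 | P3 37-47 |
Completion: P0=7  P1=27  P2=37  P3=47  P4=22  P5=17  P6=11
Turnaround (C−A): P0=7  P1=27  P2=37  P3=47  P4=22  P5=17  P6=11
Waiting(P1) = turnaround − burst = 27 − 5 = 22

22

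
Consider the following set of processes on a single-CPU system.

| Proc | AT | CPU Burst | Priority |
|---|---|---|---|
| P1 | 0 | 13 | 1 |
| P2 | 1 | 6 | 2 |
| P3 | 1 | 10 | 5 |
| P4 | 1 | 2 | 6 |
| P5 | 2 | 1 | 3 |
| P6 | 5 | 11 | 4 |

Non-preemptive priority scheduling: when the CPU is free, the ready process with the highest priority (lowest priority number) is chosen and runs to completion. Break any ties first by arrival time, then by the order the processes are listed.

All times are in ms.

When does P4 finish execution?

Gantt: | P1 0-13 | P2 13-19 | P5 19-20 | P6 20-31 | P3 31-41 | P4 41-43 |
Completion: P1=13  P2=19  P3=41  P4=43  P5=20  P6=31
Turnaround (C−A): P1=13  P2=18  P3=40  P4=42  P5=18  P6=26

43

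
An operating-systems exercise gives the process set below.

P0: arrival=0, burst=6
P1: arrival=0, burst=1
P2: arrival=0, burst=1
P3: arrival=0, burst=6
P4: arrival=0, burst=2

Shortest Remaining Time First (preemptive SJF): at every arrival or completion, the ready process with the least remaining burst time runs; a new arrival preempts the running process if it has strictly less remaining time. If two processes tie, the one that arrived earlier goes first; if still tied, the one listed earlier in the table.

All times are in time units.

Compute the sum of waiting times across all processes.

Timeline: | P1 0-1 | P2 1-2 | P4 2-4 | P0 4-10 | P3 10-16 |
Completion: P0=10  P1=1  P2=2  P3=16  P4=4
Waiting = turnaround − burst: P0=4, P1=0, P2=1, P3=10, P4=2
Total waiting = 4 + 0 + 1 + 10 + 2 = 17

17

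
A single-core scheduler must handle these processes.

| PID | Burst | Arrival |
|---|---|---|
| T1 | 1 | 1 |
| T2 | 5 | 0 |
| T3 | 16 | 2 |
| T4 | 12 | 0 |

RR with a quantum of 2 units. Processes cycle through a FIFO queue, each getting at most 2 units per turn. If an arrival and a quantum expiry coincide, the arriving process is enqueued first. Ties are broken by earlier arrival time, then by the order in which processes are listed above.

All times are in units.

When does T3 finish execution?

34

Schedule: | T2 0-2 | T4 2-4 | T1 4-5 | T3 5-7 | T2 7-9 | T4 9-11 | T3 11-13 | T2 13-14 | T4 14-16 | T3 16-18 | T4 18-20 | T3 20-22 | T4 22-24 | T3 24-26 | T4 26-28 | T3 28-34 |
Completion: T1=5  T2=14  T3=34  T4=28
Turnaround (C−A): T1=4  T2=14  T3=32  T4=28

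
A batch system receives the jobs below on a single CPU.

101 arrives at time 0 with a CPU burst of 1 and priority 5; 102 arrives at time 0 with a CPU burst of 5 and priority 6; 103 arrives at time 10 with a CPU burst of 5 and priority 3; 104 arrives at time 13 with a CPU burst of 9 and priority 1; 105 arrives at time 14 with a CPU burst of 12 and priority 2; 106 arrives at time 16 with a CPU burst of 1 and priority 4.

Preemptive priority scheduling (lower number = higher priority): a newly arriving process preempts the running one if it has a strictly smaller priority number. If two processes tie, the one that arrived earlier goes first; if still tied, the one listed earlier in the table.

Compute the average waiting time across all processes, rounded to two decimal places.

8.33

Gantt: | 101 0-1 | 102 1-6 | idle 6-10 | 103 10-13 | 104 13-22 | 105 22-34 | 103 34-36 | 106 36-37 |
Completion: 101=1  102=6  103=36  104=22  105=34  106=37
Turnaround (C−A): 101=1  102=6  103=26  104=9  105=20  106=21
Waiting times: 101=0, 102=1, 103=21, 104=0, 105=8, 106=20
Average waiting = (0+1+21+0+8+20) / 6 = 50/6 = 8.33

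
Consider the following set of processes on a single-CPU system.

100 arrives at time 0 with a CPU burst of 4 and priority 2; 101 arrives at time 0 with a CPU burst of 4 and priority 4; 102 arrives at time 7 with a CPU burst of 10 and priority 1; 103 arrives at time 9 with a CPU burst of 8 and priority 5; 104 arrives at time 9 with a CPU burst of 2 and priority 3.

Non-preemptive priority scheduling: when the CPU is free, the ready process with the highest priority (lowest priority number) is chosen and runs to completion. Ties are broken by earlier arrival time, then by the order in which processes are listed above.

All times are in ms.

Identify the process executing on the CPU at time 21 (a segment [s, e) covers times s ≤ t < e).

103

Schedule: | 100 0-4 | 101 4-8 | 102 8-18 | 104 18-20 | 103 20-28 |
Completion: 100=4  101=8  102=18  103=28  104=20
Turnaround (C−A): 100=4  101=8  102=11  103=19  104=11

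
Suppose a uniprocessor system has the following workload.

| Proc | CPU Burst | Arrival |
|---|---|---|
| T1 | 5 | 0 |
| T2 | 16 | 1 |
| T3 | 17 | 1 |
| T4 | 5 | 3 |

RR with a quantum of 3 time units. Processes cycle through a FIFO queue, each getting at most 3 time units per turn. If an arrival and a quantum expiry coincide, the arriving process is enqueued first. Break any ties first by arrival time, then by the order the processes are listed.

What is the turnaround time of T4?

Timeline: | T1 0-3 | T2 3-6 | T3 6-9 | T4 9-12 | T1 12-14 | T2 14-17 | T3 17-20 | T4 20-22 | T2 22-25 | T3 25-28 | T2 28-31 | T3 31-34 | T2 34-37 | T3 37-40 | T2 40-41 | T3 41-43 |
Completion: T1=14  T2=41  T3=43  T4=22
Turnaround (C−A): T1=14  T2=40  T3=42  T4=19
Turnaround(T4) = completion − arrival = 22 − 3 = 19

19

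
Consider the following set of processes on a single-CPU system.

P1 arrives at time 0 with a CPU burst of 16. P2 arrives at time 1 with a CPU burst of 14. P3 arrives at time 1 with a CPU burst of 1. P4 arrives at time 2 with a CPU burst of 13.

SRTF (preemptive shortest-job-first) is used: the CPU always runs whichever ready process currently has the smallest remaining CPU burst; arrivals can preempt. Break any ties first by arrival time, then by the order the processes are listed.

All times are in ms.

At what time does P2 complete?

29

Timeline: | P1 0-1 | P3 1-2 | P4 2-15 | P2 15-29 | P1 29-44 |
Completion: P1=44  P2=29  P3=2  P4=15
Turnaround (C−A): P1=44  P2=28  P3=1  P4=13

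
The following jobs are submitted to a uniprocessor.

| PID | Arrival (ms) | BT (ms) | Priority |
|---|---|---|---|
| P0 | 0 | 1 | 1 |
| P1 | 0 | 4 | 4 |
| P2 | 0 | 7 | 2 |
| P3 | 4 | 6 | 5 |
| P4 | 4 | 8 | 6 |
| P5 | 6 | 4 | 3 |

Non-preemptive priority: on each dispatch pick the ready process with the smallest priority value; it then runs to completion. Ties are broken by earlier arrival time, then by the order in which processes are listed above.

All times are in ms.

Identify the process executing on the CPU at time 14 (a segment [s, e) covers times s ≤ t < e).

P1

Schedule: | P0 0-1 | P2 1-8 | P5 8-12 | P1 12-16 | P3 16-22 | P4 22-30 |
Completion: P0=1  P1=16  P2=8  P3=22  P4=30  P5=12
Turnaround (C−A): P0=1  P1=16  P2=8  P3=18  P4=26  P5=6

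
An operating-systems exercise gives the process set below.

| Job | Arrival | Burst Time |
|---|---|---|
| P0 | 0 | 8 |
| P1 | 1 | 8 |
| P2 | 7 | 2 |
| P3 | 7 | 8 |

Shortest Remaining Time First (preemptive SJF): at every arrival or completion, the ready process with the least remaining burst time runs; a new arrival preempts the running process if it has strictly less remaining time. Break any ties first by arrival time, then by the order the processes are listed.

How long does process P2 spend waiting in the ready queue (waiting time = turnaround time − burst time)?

1

Gantt: | P0 0-8 | P2 8-10 | P1 10-18 | P3 18-26 |
Completion: P0=8  P1=18  P2=10  P3=26
Turnaround (C−A): P0=8  P1=17  P2=3  P3=19
Waiting(P2) = turnaround − burst = 3 − 2 = 1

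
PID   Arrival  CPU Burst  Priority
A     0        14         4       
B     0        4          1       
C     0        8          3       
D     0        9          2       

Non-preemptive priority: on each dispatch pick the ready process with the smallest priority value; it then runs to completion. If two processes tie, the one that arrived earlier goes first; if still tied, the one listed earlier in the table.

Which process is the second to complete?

D

Gantt: | B 0-4 | D 4-13 | C 13-21 | A 21-35 |
Completion: A=35  B=4  C=21  D=13
Finish order: B → D → C → A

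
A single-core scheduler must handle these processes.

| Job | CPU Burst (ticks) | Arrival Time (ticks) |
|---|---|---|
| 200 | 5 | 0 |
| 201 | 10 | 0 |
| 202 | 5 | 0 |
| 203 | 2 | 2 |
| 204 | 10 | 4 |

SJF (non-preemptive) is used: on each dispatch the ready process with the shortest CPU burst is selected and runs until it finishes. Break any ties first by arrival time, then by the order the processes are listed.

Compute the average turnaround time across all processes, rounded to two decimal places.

14.40

Timeline: | 200 0-5 | 203 5-7 | 202 7-12 | 201 12-22 | 204 22-32 |
Completion: 200=5  201=22  202=12  203=7  204=32
Turnaround (C−A): 200=5  201=22  202=12  203=5  204=28
Turnaround times: 200=5, 201=22, 202=12, 203=5, 204=28
Average turnaround = (5+22+12+5+28) / 5 = 72/5 = 14.40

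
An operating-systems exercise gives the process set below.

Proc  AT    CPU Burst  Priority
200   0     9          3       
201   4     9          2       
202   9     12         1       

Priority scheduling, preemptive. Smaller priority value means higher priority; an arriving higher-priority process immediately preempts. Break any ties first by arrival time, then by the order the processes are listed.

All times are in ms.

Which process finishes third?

Timeline: | 200 0-4 | 201 4-9 | 202 9-21 | 201 21-25 | 200 25-30 |
Completion: 200=30  201=25  202=21
Finish order: 202 → 201 → 200

200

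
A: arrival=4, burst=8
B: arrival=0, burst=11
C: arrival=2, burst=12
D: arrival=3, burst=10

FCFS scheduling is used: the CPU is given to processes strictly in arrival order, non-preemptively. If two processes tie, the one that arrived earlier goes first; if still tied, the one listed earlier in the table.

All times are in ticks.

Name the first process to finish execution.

Timeline: | B 0-11 | C 11-23 | D 23-33 | A 33-41 |
Completion: A=41  B=11  C=23  D=33
Finish order: B → C → D → A

B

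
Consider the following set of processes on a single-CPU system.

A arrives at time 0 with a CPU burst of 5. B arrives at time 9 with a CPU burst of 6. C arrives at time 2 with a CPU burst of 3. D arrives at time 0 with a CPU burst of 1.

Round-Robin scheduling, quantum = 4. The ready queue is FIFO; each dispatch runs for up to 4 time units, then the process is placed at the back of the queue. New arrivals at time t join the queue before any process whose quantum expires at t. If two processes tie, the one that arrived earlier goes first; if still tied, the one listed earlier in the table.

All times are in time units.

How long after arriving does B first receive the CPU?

0

Schedule: | A 0-4 | D 4-5 | C 5-8 | A 8-9 | B 9-15 |
Completion: A=9  B=15  C=8  D=5
Response(B) = first start − arrival = 9 − 9 = 0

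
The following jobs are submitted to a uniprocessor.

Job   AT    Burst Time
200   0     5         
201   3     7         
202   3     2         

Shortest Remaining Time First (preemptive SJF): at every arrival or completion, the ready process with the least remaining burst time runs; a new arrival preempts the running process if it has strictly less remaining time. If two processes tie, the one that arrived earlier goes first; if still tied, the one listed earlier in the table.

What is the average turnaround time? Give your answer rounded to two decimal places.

Timeline: | 200 0-5 | 202 5-7 | 201 7-14 |
Completion: 200=5  201=14  202=7
Turnaround times: 200=5, 201=11, 202=4
Average turnaround = (5+11+4) / 3 = 20/3 = 6.67

6.67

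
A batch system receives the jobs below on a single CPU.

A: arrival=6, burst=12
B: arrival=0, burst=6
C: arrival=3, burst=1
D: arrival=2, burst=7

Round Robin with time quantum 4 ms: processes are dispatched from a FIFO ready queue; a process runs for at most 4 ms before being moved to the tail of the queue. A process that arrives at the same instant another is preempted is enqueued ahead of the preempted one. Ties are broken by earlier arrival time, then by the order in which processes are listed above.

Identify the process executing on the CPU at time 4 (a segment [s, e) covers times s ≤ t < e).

D

Schedule: | B 0-4 | D 4-8 | C 8-9 | B 9-11 | A 11-15 | D 15-18 | A 18-26 |
Completion: A=26  B=11  C=9  D=18
Turnaround (C−A): A=20  B=11  C=6  D=16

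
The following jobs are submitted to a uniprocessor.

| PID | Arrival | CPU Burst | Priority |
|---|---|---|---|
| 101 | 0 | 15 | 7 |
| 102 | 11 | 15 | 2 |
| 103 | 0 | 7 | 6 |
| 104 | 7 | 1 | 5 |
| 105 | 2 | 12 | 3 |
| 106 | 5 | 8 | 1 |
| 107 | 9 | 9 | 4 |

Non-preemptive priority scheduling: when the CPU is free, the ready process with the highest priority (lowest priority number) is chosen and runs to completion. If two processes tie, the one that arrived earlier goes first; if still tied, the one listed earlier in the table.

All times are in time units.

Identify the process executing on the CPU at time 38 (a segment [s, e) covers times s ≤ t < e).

105

Timeline: | 103 0-7 | 106 7-15 | 102 15-30 | 105 30-42 | 107 42-51 | 104 51-52 | 101 52-67 |
Completion: 101=67  102=30  103=7  104=52  105=42  106=15  107=51
Turnaround (C−A): 101=67  102=19  103=7  104=45  105=40  106=10  107=42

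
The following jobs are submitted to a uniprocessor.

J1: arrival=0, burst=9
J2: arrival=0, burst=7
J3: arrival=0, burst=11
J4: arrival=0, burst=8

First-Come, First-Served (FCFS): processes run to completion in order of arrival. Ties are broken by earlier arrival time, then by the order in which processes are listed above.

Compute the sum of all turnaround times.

87

Gantt: | J1 0-9 | J2 9-16 | J3 16-27 | J4 27-35 |
Completion: J1=9  J2=16  J3=27  J4=35
Turnaround (C−A): J1=9  J2=16  J3=27  J4=35
Turnaround = completion − arrival: J1=9, J2=16, J3=27, J4=35
Total turnaround = 9 + 16 + 27 + 35 = 87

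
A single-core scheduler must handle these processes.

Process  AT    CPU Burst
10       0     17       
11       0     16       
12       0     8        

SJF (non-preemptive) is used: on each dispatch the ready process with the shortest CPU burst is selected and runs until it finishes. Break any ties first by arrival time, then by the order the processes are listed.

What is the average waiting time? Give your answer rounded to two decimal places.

Timeline: | 12 0-8 | 11 8-24 | 10 24-41 |
Completion: 10=41  11=24  12=8
Turnaround (C−A): 10=41  11=24  12=8
Waiting times: 10=24, 11=8, 12=0
Average waiting = (24+8+0) / 3 = 32/3 = 10.67

10.67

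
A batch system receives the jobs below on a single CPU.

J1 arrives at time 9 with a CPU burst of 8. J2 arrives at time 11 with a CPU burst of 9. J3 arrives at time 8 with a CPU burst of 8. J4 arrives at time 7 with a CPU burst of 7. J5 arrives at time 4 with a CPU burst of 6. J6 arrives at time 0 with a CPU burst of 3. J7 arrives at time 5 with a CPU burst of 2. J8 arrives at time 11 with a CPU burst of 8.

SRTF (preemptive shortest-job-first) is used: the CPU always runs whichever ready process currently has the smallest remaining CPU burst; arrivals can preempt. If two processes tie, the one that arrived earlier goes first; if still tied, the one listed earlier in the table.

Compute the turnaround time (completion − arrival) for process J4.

12

Gantt: | J6 0-3 | idle 3-4 | J5 4-5 | J7 5-7 | J5 7-12 | J4 12-19 | J3 19-27 | J1 27-35 | J8 35-43 | J2 43-52 |
Completion: J1=35  J2=52  J3=27  J4=19  J5=12  J6=3  J7=7  J8=43
Turnaround (C−A): J1=26  J2=41  J3=19  J4=12  J5=8  J6=3  J7=2  J8=32
Turnaround(J4) = completion − arrival = 19 − 7 = 12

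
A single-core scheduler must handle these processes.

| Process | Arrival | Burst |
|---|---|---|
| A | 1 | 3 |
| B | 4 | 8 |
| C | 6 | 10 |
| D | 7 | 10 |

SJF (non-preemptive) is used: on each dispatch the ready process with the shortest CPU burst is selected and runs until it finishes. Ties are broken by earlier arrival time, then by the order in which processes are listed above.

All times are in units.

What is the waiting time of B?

0

Timeline: | idle 0-1 | A 1-4 | B 4-12 | C 12-22 | D 22-32 |
Completion: A=4  B=12  C=22  D=32
Turnaround (C−A): A=3  B=8  C=16  D=25
Waiting(B) = turnaround − burst = 8 − 8 = 0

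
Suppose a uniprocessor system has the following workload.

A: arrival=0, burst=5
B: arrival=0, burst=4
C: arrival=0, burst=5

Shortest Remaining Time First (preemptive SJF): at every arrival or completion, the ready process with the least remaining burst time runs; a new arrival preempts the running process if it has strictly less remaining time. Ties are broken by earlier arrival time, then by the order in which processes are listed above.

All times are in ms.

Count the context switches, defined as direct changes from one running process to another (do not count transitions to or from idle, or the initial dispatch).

2

Gantt: | B 0-4 | A 4-9 | C 9-14 |
Completion: A=9  B=4  C=14
Turnaround (C−A): A=9  B=4  C=14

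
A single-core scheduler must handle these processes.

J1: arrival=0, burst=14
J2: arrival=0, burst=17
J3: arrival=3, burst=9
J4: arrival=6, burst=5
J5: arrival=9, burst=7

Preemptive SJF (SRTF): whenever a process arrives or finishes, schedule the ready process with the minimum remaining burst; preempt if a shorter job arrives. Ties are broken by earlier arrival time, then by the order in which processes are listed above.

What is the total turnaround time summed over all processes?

121

Gantt: | J1 0-3 | J3 3-6 | J4 6-11 | J3 11-17 | J5 17-24 | J1 24-35 | J2 35-52 |
Completion: J1=35  J2=52  J3=17  J4=11  J5=24
Turnaround = completion − arrival: J1=35, J2=52, J3=14, J4=5, J5=15
Total turnaround = 35 + 52 + 14 + 5 + 15 = 121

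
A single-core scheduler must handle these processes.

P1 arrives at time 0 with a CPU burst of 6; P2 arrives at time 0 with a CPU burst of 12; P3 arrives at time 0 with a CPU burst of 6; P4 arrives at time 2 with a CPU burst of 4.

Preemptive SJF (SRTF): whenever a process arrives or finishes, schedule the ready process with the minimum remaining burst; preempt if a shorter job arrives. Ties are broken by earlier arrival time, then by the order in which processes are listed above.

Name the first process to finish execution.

Timeline: | P1 0-6 | P4 6-10 | P3 10-16 | P2 16-28 |
Completion: P1=6  P2=28  P3=16  P4=10
Turnaround (C−A): P1=6  P2=28  P3=16  P4=8
Finish order: P1 → P4 → P3 → P2

P1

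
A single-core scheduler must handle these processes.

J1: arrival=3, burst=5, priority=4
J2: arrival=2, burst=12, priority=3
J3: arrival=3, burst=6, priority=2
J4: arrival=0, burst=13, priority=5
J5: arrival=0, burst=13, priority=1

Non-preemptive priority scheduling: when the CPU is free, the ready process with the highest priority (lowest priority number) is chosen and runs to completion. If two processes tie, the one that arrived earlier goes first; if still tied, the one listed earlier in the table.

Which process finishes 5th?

Timeline: | J5 0-13 | J3 13-19 | J2 19-31 | J1 31-36 | J4 36-49 |
Completion: J1=36  J2=31  J3=19  J4=49  J5=13
Finish order: J5 → J3 → J2 → J1 → J4

J4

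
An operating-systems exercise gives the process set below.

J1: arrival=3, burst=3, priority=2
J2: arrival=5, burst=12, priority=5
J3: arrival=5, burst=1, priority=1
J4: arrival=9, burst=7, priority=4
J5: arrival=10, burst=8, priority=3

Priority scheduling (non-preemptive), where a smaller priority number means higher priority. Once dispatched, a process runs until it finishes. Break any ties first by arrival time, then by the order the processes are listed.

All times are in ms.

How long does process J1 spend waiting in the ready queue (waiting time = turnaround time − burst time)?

0

Schedule: | idle 0-3 | J1 3-6 | J3 6-7 | J2 7-19 | J5 19-27 | J4 27-34 |
Completion: J1=6  J2=19  J3=7  J4=34  J5=27
Waiting(J1) = turnaround − burst = 3 − 3 = 0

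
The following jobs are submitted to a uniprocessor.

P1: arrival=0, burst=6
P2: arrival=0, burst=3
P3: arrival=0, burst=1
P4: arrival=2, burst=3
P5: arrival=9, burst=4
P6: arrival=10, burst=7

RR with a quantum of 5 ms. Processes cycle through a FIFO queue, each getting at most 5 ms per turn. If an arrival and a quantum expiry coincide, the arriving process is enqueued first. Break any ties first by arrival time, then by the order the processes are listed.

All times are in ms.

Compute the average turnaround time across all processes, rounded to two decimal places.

10.33

Timeline: | P1 0-5 | P2 5-8 | P3 8-9 | P4 9-12 | P1 12-13 | P5 13-17 | P6 17-24 |
Completion: P1=13  P2=8  P3=9  P4=12  P5=17  P6=24
Turnaround (C−A): P1=13  P2=8  P3=9  P4=10  P5=8  P6=14
Turnaround times: P1=13, P2=8, P3=9, P4=10, P5=8, P6=14
Average turnaround = (13+8+9+10+8+14) / 6 = 62/6 = 10.33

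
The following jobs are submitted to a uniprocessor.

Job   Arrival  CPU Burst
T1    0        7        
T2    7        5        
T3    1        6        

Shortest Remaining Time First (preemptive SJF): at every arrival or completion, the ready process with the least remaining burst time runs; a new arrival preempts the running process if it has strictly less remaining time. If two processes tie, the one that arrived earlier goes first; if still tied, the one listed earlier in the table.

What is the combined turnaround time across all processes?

29

Schedule: | T1 0-7 | T2 7-12 | T3 12-18 |
Completion: T1=7  T2=12  T3=18
Turnaround (C−A): T1=7  T2=5  T3=17
Turnaround = completion − arrival: T1=7, T2=5, T3=17
Total turnaround = 7 + 5 + 17 = 29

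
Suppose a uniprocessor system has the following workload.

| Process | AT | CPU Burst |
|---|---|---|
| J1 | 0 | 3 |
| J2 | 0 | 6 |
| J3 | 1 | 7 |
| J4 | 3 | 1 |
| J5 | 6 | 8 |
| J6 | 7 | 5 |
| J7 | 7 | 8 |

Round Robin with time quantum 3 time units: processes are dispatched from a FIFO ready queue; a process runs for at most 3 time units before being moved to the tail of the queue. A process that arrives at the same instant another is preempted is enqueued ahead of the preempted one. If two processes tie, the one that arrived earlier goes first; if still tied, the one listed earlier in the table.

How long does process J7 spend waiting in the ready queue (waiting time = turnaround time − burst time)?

23

Gantt: | J1 0-3 | J2 3-6 | J3 6-9 | J4 9-10 | J5 10-13 | J2 13-16 | J6 16-19 | J7 19-22 | J3 22-25 | J5 25-28 | J6 28-30 | J7 30-33 | J3 33-34 | J5 34-36 | J7 36-38 |
Completion: J1=3  J2=16  J3=34  J4=10  J5=36  J6=30  J7=38
Waiting(J7) = turnaround − burst = 31 − 8 = 23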